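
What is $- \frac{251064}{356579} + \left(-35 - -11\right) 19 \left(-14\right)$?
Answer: $\frac{2276149272}{356579} \approx 6383.3$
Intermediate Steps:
$- \frac{251064}{356579} + \left(-35 - -11\right) 19 \left(-14\right) = \left(-251064\right) \frac{1}{356579} + \left(-35 + 11\right) 19 \left(-14\right) = - \frac{251064}{356579} + \left(-24\right) 19 \left(-14\right) = - \frac{251064}{356579} - -6384 = - \frac{251064}{356579} + 6384 = \frac{2276149272}{356579}$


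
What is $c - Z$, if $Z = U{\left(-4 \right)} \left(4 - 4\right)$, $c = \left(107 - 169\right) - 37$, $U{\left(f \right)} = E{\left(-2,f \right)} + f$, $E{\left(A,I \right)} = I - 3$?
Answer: $-99$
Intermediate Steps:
$E{\left(A,I \right)} = -3 + I$
$U{\left(f \right)} = -3 + 2 f$ ($U{\left(f \right)} = \left(-3 + f\right) + f = -3 + 2 f$)
$c = -99$ ($c = -62 - 37 = -99$)
$Z = 0$ ($Z = \left(-3 + 2 \left(-4\right)\right) \left(4 - 4\right) = \left(-3 - 8\right) 0 = \left(-11\right) 0 = 0$)
$c - Z = -99 - 0 = -99 + 0 = -99$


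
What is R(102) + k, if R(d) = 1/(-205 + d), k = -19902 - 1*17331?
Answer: -3835000/103 ≈ -37233.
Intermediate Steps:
k = -37233 (k = -19902 - 17331 = -37233)
R(102) + k = 1/(-205 + 102) - 37233 = 1/(-103) - 37233 = -1/103 - 37233 = -3835000/103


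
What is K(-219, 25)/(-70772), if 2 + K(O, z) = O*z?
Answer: 5477/70772 ≈ 0.077389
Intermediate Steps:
K(O, z) = -2 + O*z
K(-219, 25)/(-70772) = (-2 - 219*25)/(-70772) = (-2 - 5475)*(-1/70772) = -5477*(-1/70772) = 5477/70772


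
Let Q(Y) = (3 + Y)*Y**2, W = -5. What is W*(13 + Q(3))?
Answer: -335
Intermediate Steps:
Q(Y) = Y**2*(3 + Y)
W*(13 + Q(3)) = -5*(13 + 3**2*(3 + 3)) = -5*(13 + 9*6) = -5*(13 + 54) = -5*67 = -335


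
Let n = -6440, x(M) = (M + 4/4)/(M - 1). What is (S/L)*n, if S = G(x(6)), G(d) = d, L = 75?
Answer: -9016/75 ≈ -120.21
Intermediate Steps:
x(M) = (1 + M)/(-1 + M) (x(M) = (M + 4*(¼))/(-1 + M) = (M + 1)/(-1 + M) = (1 + M)/(-1 + M))
S = 7/5 (S = (1 + 6)/(-1 + 6) = 7/5 ≈ 1.4000)
(S/L)*n = ((7/5)/75)*(-6440) = ((7/5)*(1/75))*(-6440) = (7/375)*(-6440) = -9016/75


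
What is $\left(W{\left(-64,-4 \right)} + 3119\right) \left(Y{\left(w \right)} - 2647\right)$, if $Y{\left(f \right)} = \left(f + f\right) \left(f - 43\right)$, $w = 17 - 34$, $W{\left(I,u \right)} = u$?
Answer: $-1890805$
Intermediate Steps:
$w = -17$
$Y{\left(f \right)} = 2 f \left(-43 + f\right)$
$\left(W{\left(-64,-4 \right)} + 3119\right) \left(Y{\left(w \right)} - 2647\right) = \left(-4 + 3119\right) \left(2 \left(-17\right) \left(-43 - 17\right) - 2647\right) = 3115 \left(2 \left(-17\right) \left(-60\right) - 2647\right) = 3115 \left(2040 - 2647\right) = 3115 \left(-607\right) = -1890805$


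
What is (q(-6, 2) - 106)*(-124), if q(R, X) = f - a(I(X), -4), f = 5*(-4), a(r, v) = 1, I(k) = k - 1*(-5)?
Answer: 15748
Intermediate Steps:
I(k) = 5 + k (I(k) = k + 5 = 5 + k)
f = -20
q(R, X) = -21 (q(R, X) = -20 - 1*1 = -20 - 1 = -21)
(q(-6, 2) - 106)*(-124) = (-21 - 106)*(-124) = -127*(-124) = 15748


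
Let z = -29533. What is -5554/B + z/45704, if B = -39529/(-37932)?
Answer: -9629826896869/1806633416 ≈ -5330.3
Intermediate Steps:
B = 39529/37932 (B = -39529*(-1/37932) = 39529/37932 ≈ 1.0421)
-5554/B + z/45704 = -5554/39529/37932 - 29533/45704 = -5554*37932/39529 - 29533*1/45704 = -210674328/39529 - 29533/45704 = -9629826896869/1806633416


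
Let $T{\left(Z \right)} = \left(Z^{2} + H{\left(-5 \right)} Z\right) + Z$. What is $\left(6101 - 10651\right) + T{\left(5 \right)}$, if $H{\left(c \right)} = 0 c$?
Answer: $-4520$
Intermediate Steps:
$H{\left(c \right)} = 0$
$T{\left(Z \right)} = Z + Z^{2}$ ($T{\left(Z \right)} = \left(Z^{2} + 0 Z\right) + Z = \left(Z^{2} + 0\right) + Z = Z^{2} + Z = Z + Z^{2}$)
$\left(6101 - 10651\right) + T{\left(5 \right)} = \left(6101 - 10651\right) + 5 \left(1 + 5\right) = -4550 + 5 \cdot 6 = -4550 + 30 = -4520$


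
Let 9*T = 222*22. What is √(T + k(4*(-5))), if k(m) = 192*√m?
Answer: 2*√(1221 + 864*I*√5)/3 ≈ 27.914 + 15.38*I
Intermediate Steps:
T = 1628/3 (T = (222*22)/9 = (⅑)*4884 = 1628/3 ≈ 542.67)
√(T + k(4*(-5))) = √(1628/3 + 192*√(4*(-5))) = √(1628/3 + 192*√(-20)) = √(1628/3 + 192*(2*I*√5)) = √(1628/3 + 384*I*√5)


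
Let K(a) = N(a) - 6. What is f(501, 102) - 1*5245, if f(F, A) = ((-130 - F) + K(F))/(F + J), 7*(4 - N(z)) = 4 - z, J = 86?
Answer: -3079377/587 ≈ -5246.0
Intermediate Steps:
N(z) = 24/7 + z/7 (N(z) = 4 - (4 - z)/7 = 4 + (-4/7 + z/7) = 24/7 + z/7)
K(a) = -18/7 + a/7 (K(a) = (24/7 + a/7) - 6 = -18/7 + a/7)
f(F, A) = (-928/7 - 6*F/7)/(86 + F) (f(F, A) = ((-130 - F) + (-18/7 + F/7))/(F + 86) = (-928/7 - 6*F/7)/(86 + F))
f(501, 102) - 1*5245 = 2*(-464 - 3*501)/(7*(86 + 501)) - 1*5245 = (2/7)*(-464 - 1503)/587 - 5245 = (2/7)*(1/587)*(-1967) - 5245 = -562/587 - 5245 = -3079377/587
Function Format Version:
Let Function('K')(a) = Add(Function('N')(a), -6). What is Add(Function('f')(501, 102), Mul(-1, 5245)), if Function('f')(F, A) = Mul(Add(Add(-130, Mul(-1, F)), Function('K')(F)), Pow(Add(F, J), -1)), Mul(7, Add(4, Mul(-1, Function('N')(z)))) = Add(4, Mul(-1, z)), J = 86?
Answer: Rational(-3079377, 587) ≈ -5246.0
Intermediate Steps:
Function('N')(z) = Add(Rational(24, 7), Mul(Rational(1, 7), z)) (Function('N')(z) = Add(4, Mul(Rational(-1, 7), Add(4, Mul(-1, z)))) = Add(4, Add(Rational(-4, 7), Mul(Rational(1, 7), z))) = Add(Rational(24, 7), Mul(Rational(1, 7), z)))
Function('K')(a) = Add(Rational(-18, 7), Mul(Rational(1, 7), a)) (Function('K')(a) = Add(Add(Rational(24, 7), Mul(Rational(1, 7), a)), -6) = Add(Rational(-18, 7), Mul(Rational(1, 7), a)))
Function('f')(F, A) = Mul(Pow(Add(86, F), -1), Add(Rational(-928, 7), Mul(Rational(-6, 7), F))) (Function('f')(F, A) = Mul(Add(Add(-130, Mul(-1, F)), Add(Rational(-18, 7), Mul(Rational(1, 7), F))), Pow(Add(F, 86), -1)) = Mul(Add(Rational(-928, 7), Mul(Rational(-6, 7), F)), Pow(Add(86, F), -1)) = Mul(Pow(Add(86, F), -1), Add(Rational(-928, 7), Mul(Rational(-6, 7), F))))
Add(Function('f')(501, 102), Mul(-1, 5245)) = Add(Mul(Rational(2, 7), Pow(Add(86, 501), -1), Add(-464, Mul(-3, 501))), Mul(-1, 5245)) = Add(Mul(Rational(2, 7), Pow(587, -1), Add(-464, -1503)), -5245) = Add(Mul(Rational(2, 7), Rational(1, 587), -1967), -5245) = Add(Rational(-562, 587), -5245) = Rational(-3079377, 587)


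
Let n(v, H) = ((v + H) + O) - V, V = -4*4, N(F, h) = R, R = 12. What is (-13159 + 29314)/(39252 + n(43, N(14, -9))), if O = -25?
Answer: 16155/39298 ≈ 0.41109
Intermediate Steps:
N(F, h) = 12
V = -16
n(v, H) = -9 + H + v (n(v, H) = ((v + H) - 25) - 1*(-16) = ((H + v) - 25) + 16 = (-25 + H + v) + 16 = -9 + H + v)
(-13159 + 29314)/(39252 + n(43, N(14, -9))) = (-13159 + 29314)/(39252 + (-9 + 12 + 43)) = 16155/(39252 + 46) = 16155/39298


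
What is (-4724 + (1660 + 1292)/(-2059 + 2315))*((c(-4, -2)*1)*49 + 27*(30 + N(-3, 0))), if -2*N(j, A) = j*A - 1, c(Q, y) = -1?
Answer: -233587651/64 ≈ -3.6498e+6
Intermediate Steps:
N(j, A) = 1/2 - A*j/2 (N(j, A) = -(j*A - 1)/2 = -(A*j - 1)/2 = -(-1 + A*j)/2 = 1/2 - A*j/2)
(-4724 + (1660 + 1292)/(-2059 + 2315))*((c(-4, -2)*1)*49 + 27*(30 + N(-3, 0))) = (-4724 + (1660 + 1292)/(-2059 + 2315))*(-1*1*49 + 27*(30 + (1/2 - 1/2*0*(-3)))) = (-4724 + 2952/256)*(-1*49 + 27*(30 + (1/2 + 0))) = (-4724 + 2952*(1/256))*(-49 + 27*(30 + 1/2)) = (-4724 + 369/32)*(-49 + 27*(61/2)) = -150799*(-49 + 1647/2)/32 = -150799/32*1549/2 = -233587651/64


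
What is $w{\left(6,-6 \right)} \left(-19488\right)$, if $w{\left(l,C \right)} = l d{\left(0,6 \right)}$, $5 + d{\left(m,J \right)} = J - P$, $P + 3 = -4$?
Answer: $-935424$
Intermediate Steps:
$P = -7$ ($P = -3 - 4 = -7$)
$d{\left(m,J \right)} = 2 + J$ ($d{\left(m,J \right)} = -5 + \left(J - -7\right) = -5 + \left(J + 7\right) = -5 + \left(7 + J\right) = 2 + J$)
$w{\left(l,C \right)} = 8 l$ ($w{\left(l,C \right)} = l \left(2 + 6\right) = l 8 = 8 l$)
$w{\left(6,-6 \right)} \left(-19488\right) = 8 \cdot 6 \left(-19488\right) = 48 \left(-19488\right) = -935424$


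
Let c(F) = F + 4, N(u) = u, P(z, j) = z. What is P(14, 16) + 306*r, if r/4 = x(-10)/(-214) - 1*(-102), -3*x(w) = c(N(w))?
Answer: 13359010/107 ≈ 1.2485e+5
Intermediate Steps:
c(F) = 4 + F
x(w) = -4/3 - w/3 (x(w) = -(4 + w)/3 = -4/3 - w/3)
r = 43652/107 (r = 4*((-4/3 - 1/3*(-10))/(-214) - 1*(-102)) = 4*((-4/3 + 10/3)*(-1/214) + 102) = 4*(2*(-1/214) + 102) = 4*(-1/107 + 102) = 4*(10913/107) = 43652/107 ≈ 407.96)
P(14, 16) + 306*r = 14 + 306*(43652/107) = 14 + 13357512/107 = 13359010/107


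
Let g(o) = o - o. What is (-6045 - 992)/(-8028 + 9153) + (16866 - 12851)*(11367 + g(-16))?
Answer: 51343311088/1125 ≈ 4.5639e+7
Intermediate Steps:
g(o) = 0
(-6045 - 992)/(-8028 + 9153) + (16866 - 12851)*(11367 + g(-16)) = (-6045 - 992)/(-8028 + 9153) + (16866 - 12851)*(11367 + 0) = -7037/1125 + 4015*11367 = -7037*1/1125 + 45638505 = -7037/1125 + 45638505 = 51343311088/1125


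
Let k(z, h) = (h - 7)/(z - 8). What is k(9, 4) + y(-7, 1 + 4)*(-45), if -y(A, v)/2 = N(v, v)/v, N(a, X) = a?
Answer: 87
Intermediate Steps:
y(A, v) = -2 (y(A, v) = -2*v/v = -2*1 = -2)
k(z, h) = (-7 + h)/(-8 + z)
k(9, 4) + y(-7, 1 + 4)*(-45) = (-7 + 4)/(-8 + 9) - 2*(-45) = -3/1 + 90 = 1*(-3) + 90 = -3 + 90 = 87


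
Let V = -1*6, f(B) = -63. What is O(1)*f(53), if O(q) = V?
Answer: 378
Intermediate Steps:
V = -6
O(q) = -6
O(1)*f(53) = -6*(-63) = 378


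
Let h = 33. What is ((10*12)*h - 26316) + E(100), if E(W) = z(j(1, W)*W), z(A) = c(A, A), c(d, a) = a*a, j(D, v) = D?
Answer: -12356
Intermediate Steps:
c(d, a) = a**2
z(A) = A**2
E(W) = W**2 (E(W) = (1*W)**2 = W**2)
((10*12)*h - 26316) + E(100) = ((10*12)*33 - 26316) + 100**2 = (120*33 - 26316) + 10000 = (3960 - 26316) + 10000 = -22356 + 10000 = -12356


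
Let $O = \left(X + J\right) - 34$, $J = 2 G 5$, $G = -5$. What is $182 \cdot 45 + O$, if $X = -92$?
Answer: $8014$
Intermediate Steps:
$J = -50$ ($J = 2 \left(-5\right) 5 = \left(-10\right) 5 = -50$)
$O = -176$ ($O = \left(-92 - 50\right) - 34 = -142 - 34 = -176$)
$182 \cdot 45 + O = 182 \cdot 45 - 176 = 8190 - 176 = 8014$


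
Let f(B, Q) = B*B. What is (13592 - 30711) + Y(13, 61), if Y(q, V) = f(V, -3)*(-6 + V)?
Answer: 187536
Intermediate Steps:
f(B, Q) = B²
Y(q, V) = V²*(-6 + V)
(13592 - 30711) + Y(13, 61) = (13592 - 30711) + 61²*(-6 + 61) = -17119 + 3721*55 = -17119 + 204655 = 187536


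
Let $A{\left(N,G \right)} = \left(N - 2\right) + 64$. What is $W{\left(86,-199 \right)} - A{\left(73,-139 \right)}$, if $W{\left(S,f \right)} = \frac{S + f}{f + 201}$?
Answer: $- \frac{383}{2} \approx -191.5$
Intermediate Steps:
$A{\left(N,G \right)} = 62 + N$ ($A{\left(N,G \right)} = \left(N - 2\right) + 64 = \left(-2 + N\right) + 64 = 62 + N$)
$W{\left(S,f \right)} = \frac{S + f}{201 + f}$
$W{\left(86,-199 \right)} - A{\left(73,-139 \right)} = \frac{86 - 199}{201 - 199} - \left(62 + 73\right) = \frac{1}{2} \left(-113\right) - 135 = - \frac{113}{2} - 135 = - \frac{383}{2}$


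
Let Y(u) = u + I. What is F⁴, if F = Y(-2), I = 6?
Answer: 256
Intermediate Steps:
Y(u) = 6 + u (Y(u) = u + 6 = 6 + u)
F = 4 (F = 6 - 2 = 4)
F⁴ = 4⁴ = 256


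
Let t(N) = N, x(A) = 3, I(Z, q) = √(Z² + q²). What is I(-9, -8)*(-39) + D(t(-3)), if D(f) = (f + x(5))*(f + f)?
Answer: -39*√145 ≈ -469.62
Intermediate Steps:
D(f) = 2*f*(3 + f) (D(f) = (f + 3)*(f + f) = (3 + f)*(2*f) = 2*f*(3 + f))
I(-9, -8)*(-39) + D(t(-3)) = √((-9)² + (-8)²)*(-39) + 2*(-3)*(3 - 3) = √(81 + 64)*(-39) + 2*(-3)*0 = √145*(-39) + 0 = -39*√145 + 0 = -39*√145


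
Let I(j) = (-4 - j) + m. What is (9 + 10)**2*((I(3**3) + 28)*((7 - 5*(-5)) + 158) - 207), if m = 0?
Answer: -280497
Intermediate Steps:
I(j) = -4 - j (I(j) = (-4 - j) + 0 = -4 - j)
(9 + 10)**2*((I(3**3) + 28)*((7 - 5*(-5)) + 158) - 207) = (9 + 10)**2*(((-4 - 1*3**3) + 28)*((7 - 5*(-5)) + 158) - 207) = 19**2*(((-4 - 1*27) + 28)*((7 + 25) + 158) - 207) = 361*(((-4 - 27) + 28)*(32 + 158) - 207) = 361*((-31 + 28)*190 - 207) = 361*(-3*190 - 207) = 361*(-570 - 207) = 361*(-777) = -280497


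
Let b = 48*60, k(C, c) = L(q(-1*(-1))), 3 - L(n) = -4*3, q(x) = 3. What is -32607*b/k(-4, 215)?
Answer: -6260544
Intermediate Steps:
L(n) = 15 (L(n) = 3 - (-4)*3 = 3 - 1*(-12) = 3 + 12 = 15)
k(C, c) = 15
b = 2880
-32607*b/k(-4, 215) = -32607/(15/2880) = -32607/(15*(1/2880)) = -32607/1/192 = -32607*192 = -6260544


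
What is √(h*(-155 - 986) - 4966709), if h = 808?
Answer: 3*I*√654293 ≈ 2426.7*I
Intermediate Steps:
√(h*(-155 - 986) - 4966709) = √(808*(-155 - 986) - 4966709) = √(808*(-1141) - 4966709) = √(-921928 - 4966709) = √(-5888637) = 3*I*√654293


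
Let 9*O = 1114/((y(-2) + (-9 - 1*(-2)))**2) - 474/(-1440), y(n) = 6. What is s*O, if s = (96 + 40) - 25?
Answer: 9895243/720 ≈ 13743.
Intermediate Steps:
s = 111 (s = 136 - 25 = 111)
O = 267439/2160 (O = (1114/((6 + (-9 - 1*(-2)))**2) - 474/(-1440))/9 = (1114/((6 + (-9 + 2))**2) - 474*(-1/1440))/9 = (1114/((6 - 7)**2) + 79/240)/9 = (1114/((-1)**2) + 79/240)/9 = (1114/1 + 79/240)/9 = (1114*1 + 79/240)/9 = (1114 + 79/240)/9 = (1/9)*(267439/240) = 267439/2160 ≈ 123.81)
s*O = 111*(267439/2160) = 9895243/720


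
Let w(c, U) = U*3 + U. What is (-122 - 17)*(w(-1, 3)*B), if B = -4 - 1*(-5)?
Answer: -1668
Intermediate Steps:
w(c, U) = 4*U (w(c, U) = 3*U + U = 4*U)
B = 1 (B = -4 + 5 = 1)
(-122 - 17)*(w(-1, 3)*B) = (-122 - 17)*((4*3)*1) = -1668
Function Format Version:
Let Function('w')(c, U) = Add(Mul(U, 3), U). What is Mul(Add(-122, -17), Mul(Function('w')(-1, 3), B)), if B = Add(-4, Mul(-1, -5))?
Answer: -1668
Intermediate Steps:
Function('w')(c, U) = Mul(4, U) (Function('w')(c, U) = Add(Mul(3, U), U) = Mul(4, U))
B = 1 (B = Add(-4, 5) = 1)
Mul(Add(-122, -17), Mul(Function('w')(-1, 3), B)) = Mul(Add(-122, -17), Mul(Mul(4, 3), 1)) = Mul(-139, Mul(12, 1)) = Mul(-139, 12) = -1668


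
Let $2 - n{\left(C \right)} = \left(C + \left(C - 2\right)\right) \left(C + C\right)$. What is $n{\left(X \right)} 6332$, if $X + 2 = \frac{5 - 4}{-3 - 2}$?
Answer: $- \frac{4141128}{25} \approx -1.6565 \cdot 10^{5}$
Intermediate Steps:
$X = - \frac{11}{5}$ ($X = -2 + \frac{5 - 4}{-3 - 2} = -2 + 1 \frac{1}{-5} = -2 + 1 \left(- \frac{1}{5}\right) = -2 - \frac{1}{5} = - \frac{11}{5} \approx -2.2$)
$n{\left(C \right)} = 2 - 2 C \left(-2 + 2 C\right)$ ($n{\left(C \right)} = 2 - \left(C + \left(C - 2\right)\right) \left(C + C\right) = 2 - \left(C + \left(-2 + C\right)\right) 2 C = 2 - \left(-2 + 2 C\right) 2 C = 2 - 2 C \left(-2 + 2 C\right)$)
$n{\left(X \right)} 6332 = \left(2 - 4 \left(- \frac{11}{5}\right)^{2} + 4 \left(- \frac{11}{5}\right)\right) 6332 = \left(2 - \frac{484}{25} - \frac{44}{5}\right) 6332 = \left(- \frac{654}{25}\right) 6332 = - \frac{4141128}{25}$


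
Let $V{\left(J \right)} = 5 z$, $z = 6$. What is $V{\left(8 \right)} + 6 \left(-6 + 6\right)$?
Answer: $30$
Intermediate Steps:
$V{\left(J \right)} = 30$ ($V{\left(J \right)} = 5 \cdot 6 = 30$)
$V{\left(8 \right)} + 6 \left(-6 + 6\right) = 30 + 6 \left(-6 + 6\right) = 30 + 6 \cdot 0 = 30 + 0 = 30$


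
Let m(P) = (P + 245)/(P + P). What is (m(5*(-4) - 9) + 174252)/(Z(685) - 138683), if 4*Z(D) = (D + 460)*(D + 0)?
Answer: 6737600/2219399 ≈ 3.0358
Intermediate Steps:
m(P) = (245 + P)/(2*P) (m(P) = (245 + P)/((2*P)) = (245 + P)*(1/(2*P)) = (245 + P)/(2*P))
Z(D) = D*(460 + D)/4 (Z(D) = ((D + 460)*(D + 0))/4 = ((460 + D)*D)/4 = (D*(460 + D))/4 = D*(460 + D)/4)
(m(5*(-4) - 9) + 174252)/(Z(685) - 138683) = ((245 + (5*(-4) - 9))/(2*(5*(-4) - 9)) + 174252)/((1/4)*685*(460 + 685) - 138683) = ((245 + (-20 - 9))/(2*(-20 - 9)) + 174252)/((1/4)*685*1145 - 138683) = ((1/2)*(245 - 29)/(-29) + 174252)/(784325/4 - 138683) = ((1/2)*(-1/29)*216 + 174252)/(229593/4) = (-108/29 + 174252)*(4/229593) = (5053200/29)*(4/229593) = 6737600/2219399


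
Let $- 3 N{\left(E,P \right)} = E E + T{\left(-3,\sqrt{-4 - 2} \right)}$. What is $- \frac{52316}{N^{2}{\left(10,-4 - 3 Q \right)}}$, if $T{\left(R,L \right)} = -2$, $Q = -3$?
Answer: $- \frac{117711}{2401} \approx -49.026$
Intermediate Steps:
$N{\left(E,P \right)} = \frac{2}{3} - \frac{E^{2}}{3}$ ($N{\left(E,P \right)} = - \frac{E E - 2}{3} = - \frac{E^{2} - 2}{3} = - \frac{-2 + E^{2}}{3} = \frac{2}{3} - \frac{E^{2}}{3}$)
$- \frac{52316}{N^{2}{\left(10,-4 - 3 Q \right)}} = - \frac{52316}{\left(\frac{2}{3} - \frac{10^{2}}{3}\right)^{2}} = - \frac{52316}{\left(\frac{2}{3} - \frac{100}{3}\right)^{2}} = - \frac{52316}{\left(- \frac{98}{3}\right)^{2}} = - \frac{52316}{\frac{9604}{9}} = \left(-52316\right) \frac{9}{9604} = - \frac{117711}{2401}$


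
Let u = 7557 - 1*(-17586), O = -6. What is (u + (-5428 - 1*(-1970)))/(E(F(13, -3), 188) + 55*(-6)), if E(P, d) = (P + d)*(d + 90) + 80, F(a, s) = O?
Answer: 21685/50346 ≈ 0.43072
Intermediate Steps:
u = 25143 (u = 7557 + 17586 = 25143)
F(a, s) = -6
E(P, d) = 80 + (90 + d)*(P + d) (E(P, d) = (P + d)*(90 + d) + 80 = (90 + d)*(P + d) + 80 = 80 + (90 + d)*(P + d))
(u + (-5428 - 1*(-1970)))/(E(F(13, -3), 188) + 55*(-6)) = (25143 + (-5428 - 1*(-1970)))/((80 + 188² + 90*(-6) + 90*188 - 6*188) + 55*(-6)) = (25143 + (-5428 + 1970))/((80 + 35344 - 540 + 16920 - 1128) - 330) = (25143 - 3458)/(50676 - 330) = 21685/50346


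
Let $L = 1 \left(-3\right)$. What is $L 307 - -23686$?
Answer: $22765$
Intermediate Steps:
$L = -3$
$L 307 - -23686 = \left(-3\right) 307 - -23686 = -921 + 23686 = 22765$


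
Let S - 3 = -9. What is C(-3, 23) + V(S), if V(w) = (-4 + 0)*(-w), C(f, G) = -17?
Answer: -41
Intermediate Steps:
S = -6 (S = 3 - 9 = -6)
V(w) = 4*w (V(w) = -(-4)*w = 4*w)
C(-3, 23) + V(S) = -17 + 4*(-6) = -17 - 24 = -41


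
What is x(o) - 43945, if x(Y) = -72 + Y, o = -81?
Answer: -44098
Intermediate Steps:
x(o) - 43945 = (-72 - 81) - 43945 = -153 - 43945 = -44098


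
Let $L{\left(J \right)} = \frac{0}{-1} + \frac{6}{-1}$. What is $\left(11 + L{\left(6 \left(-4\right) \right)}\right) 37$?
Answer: $185$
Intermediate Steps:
$L{\left(J \right)} = -6$ ($L{\left(J \right)} = 0 \left(-1\right) + 6 \left(-1\right) = 0 - 6 = -6$)
$\left(11 + L{\left(6 \left(-4\right) \right)}\right) 37 = \left(11 - 6\right) 37 = 5 \cdot 37 = 185$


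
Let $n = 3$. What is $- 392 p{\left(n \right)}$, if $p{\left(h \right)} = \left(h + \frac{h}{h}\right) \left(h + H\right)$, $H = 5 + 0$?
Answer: $-12544$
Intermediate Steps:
$H = 5$
$p{\left(h \right)} = \left(1 + h\right) \left(5 + h\right)$ ($p{\left(h \right)} = \left(h + \frac{h}{h}\right) \left(h + 5\right) = \left(h + 1\right) \left(5 + h\right) = \left(1 + h\right) \left(5 + h\right)$)
$- 392 p{\left(n \right)} = - 392 \left(5 + 3^{2} + 6 \cdot 3\right) = - 392 \left(5 + 9 + 18\right) = \left(-392\right) 32 = -12544$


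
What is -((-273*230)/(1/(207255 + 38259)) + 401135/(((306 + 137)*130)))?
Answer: 177559461442853/11518 ≈ 1.5416e+10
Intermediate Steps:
-((-273*230)/(1/(207255 + 38259)) + 401135/(((306 + 137)*130))) = -(-62790/(1/245514) + 401135/((443*130))) = -(-62790/1/245514 + 401135/57590) = -(-62790*245514 + 401135*(1/57590)) = -(-15415824060 + 80227/11518) = -1*(-177559461442853/11518) = 177559461442853/11518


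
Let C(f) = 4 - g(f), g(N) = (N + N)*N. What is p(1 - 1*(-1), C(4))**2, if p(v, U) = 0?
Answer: 0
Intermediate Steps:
g(N) = 2*N**2 (g(N) = (2*N)*N = 2*N**2)
C(f) = 4 - 2*f**2
p(1 - 1*(-1), C(4))**2 = 0**2 = 0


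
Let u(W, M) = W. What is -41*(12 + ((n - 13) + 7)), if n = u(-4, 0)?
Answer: -82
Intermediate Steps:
n = -4
-41*(12 + ((n - 13) + 7)) = -41*(12 + ((-4 - 13) + 7)) = -41*(12 + (-17 + 7)) = -41*(12 - 10) = -41*2 = -82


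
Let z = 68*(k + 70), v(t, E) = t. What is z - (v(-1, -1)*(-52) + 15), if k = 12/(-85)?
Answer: 23417/5 ≈ 4683.4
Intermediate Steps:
k = -12/85 (k = 12*(-1/85) = -12/85 ≈ -0.14118)
z = 23752/5 (z = 68*(-12/85 + 70) = 68*(5938/85) = 23752/5 ≈ 4750.4)
z - (v(-1, -1)*(-52) + 15) = 23752/5 - (-1*(-52) + 15) = 23752/5 - (52 + 15) = 23752/5 - 1*67 = 23752/5 - 67 = 23417/5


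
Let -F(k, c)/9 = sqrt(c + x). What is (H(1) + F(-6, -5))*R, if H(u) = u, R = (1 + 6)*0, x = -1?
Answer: 0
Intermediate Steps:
R = 0 (R = 7*0 = 0)
F(k, c) = -9*sqrt(-1 + c) (F(k, c) = -9*sqrt(c - 1) = -9*sqrt(-1 + c))
(H(1) + F(-6, -5))*R = (1 - 9*sqrt(-1 - 5))*0 = (1 - 9*I*sqrt(6))*0 = 0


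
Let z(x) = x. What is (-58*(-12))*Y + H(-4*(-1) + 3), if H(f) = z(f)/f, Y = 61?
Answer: 42457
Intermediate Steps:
H(f) = 1 (H(f) = f/f = 1)
(-58*(-12))*Y + H(-4*(-1) + 3) = -58*(-12)*61 + 1 = 696*61 + 1 = 42456 + 1 = 42457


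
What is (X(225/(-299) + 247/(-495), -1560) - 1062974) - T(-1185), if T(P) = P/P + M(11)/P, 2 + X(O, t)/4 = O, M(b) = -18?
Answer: -12428875823939/11692395 ≈ -1.0630e+6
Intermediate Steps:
X(O, t) = -8 + 4*O
T(P) = 1 - 18/P (T(P) = P/P - 18/P = 1 - 18/P)
(X(225/(-299) + 247/(-495), -1560) - 1062974) - T(-1185) = ((-8 + 4*(225/(-299) + 247/(-495))) - 1062974) - (-18 - 1185)/(-1185) = ((-8 + 4*(225*(-1/299) + 247*(-1/495))) - 1062974) - (-1)*(-1203)/1185 = ((-8 + 4*(-225/299 - 247/495)) - 1062974) - 1*401/395 = ((-8 + 4*(-185228/148005)) - 1062974) - 401/395 = ((-8 - 740912/148005) - 1062974) - 401/395 = (-1924952/148005 - 1062974) - 401/395 = -157327391822/148005 - 401/395 = -12428875823939/11692395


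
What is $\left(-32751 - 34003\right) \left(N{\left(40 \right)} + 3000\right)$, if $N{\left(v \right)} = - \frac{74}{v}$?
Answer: $- \frac{2001385051}{10} \approx -2.0014 \cdot 10^{8}$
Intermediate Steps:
$\left(-32751 - 34003\right) \left(N{\left(40 \right)} + 3000\right) = \left(-32751 - 34003\right) \left(- \frac{74}{40} + 3000\right) = - 66754 \left(\left(-74\right) \frac{1}{40} + 3000\right) = - 66754 \left(- \frac{37}{20} + 3000\right) = \left(-66754\right) \frac{59963}{20} = - \frac{2001385051}{10}$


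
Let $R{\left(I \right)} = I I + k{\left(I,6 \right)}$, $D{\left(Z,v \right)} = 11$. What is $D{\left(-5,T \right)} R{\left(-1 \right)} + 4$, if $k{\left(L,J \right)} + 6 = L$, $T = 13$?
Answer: $-62$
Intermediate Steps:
$k{\left(L,J \right)} = -6 + L$
$R{\left(I \right)} = -6 + I + I^{2}$ ($R{\left(I \right)} = I I + \left(-6 + I\right) = I^{2} + \left(-6 + I\right) = -6 + I + I^{2}$)
$D{\left(-5,T \right)} R{\left(-1 \right)} + 4 = 11 \left(-6 - 1 + \left(-1\right)^{2}\right) + 4 = 11 \left(-6 - 1 + 1\right) + 4 = 11 \left(-6\right) + 4 = -66 + 4 = -62$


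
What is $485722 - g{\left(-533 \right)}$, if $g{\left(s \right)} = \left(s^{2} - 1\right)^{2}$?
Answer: $-80705506022$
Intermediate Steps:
$g{\left(s \right)} = \left(-1 + s^{2}\right)^{2}$
$485722 - g{\left(-533 \right)} = 485722 - \left(-1 + \left(-533\right)^{2}\right)^{2} = 485722 - \left(-1 + 284089\right)^{2} = 485722 - 284088^{2} = 485722 - 80705991744 = -80705506022$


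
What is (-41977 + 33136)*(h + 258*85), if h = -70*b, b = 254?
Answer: -36690150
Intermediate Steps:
h = -17780 (h = -70*254 = -17780)
(-41977 + 33136)*(h + 258*85) = (-41977 + 33136)*(-17780 + 258*85) = -8841*(-17780 + 21930) = -8841*4150 = -36690150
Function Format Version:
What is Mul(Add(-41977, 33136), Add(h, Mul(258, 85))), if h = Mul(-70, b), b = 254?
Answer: -36690150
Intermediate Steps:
h = -17780 (h = Mul(-70, 254) = -17780)
Mul(Add(-41977, 33136), Add(h, Mul(258, 85))) = Mul(Add(-41977, 33136), Add(-17780, Mul(258, 85))) = Mul(-8841, Add(-17780, 21930)) = Mul(-8841, 4150) = -36690150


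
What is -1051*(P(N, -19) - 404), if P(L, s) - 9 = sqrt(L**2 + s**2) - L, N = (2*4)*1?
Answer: 423553 - 5255*sqrt(17) ≈ 4.0189e+5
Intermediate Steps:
N = 8 (N = 8*1 = 8)
P(L, s) = 9 + sqrt(L**2 + s**2) - L (P(L, s) = 9 + (sqrt(L**2 + s**2) - L) = 9 + sqrt(L**2 + s**2) - L)
-1051*(P(N, -19) - 404) = -1051*((9 + sqrt(8**2 + (-19)**2) - 1*8) - 404) = -1051*((9 + sqrt(64 + 361) - 8) - 404) = -1051*((9 + sqrt(425) - 8) - 404) = -1051*((9 + 5*sqrt(17) - 8) - 404) = -1051*((1 + 5*sqrt(17)) - 404) = -1051*(-403 + 5*sqrt(17)) = 423553 - 5255*sqrt(17)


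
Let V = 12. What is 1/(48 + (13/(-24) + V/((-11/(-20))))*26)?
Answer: 132/79357 ≈ 0.0016634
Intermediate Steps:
1/(48 + (13/(-24) + V/((-11/(-20))))*26) = 1/(48 + (13/(-24) + 12/((-11/(-20))))*26) = 1/(48 + (13*(-1/24) + 12/((-11*(-1/20))))*26) = 1/(48 + (-13/24 + 12/(11/20))*26) = 1/(48 + (-13/24 + 12*(20/11))*26) = 1/(48 + (-13/24 + 240/11)*26) = 1/(48 + (5617/264)*26) = 1/(48 + 73021/132) = 1/(79357/132) = 132/79357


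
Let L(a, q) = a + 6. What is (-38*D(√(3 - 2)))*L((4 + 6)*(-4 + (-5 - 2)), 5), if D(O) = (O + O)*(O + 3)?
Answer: 31616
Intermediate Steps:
L(a, q) = 6 + a
D(O) = 2*O*(3 + O) (D(O) = (2*O)*(3 + O) = 2*O*(3 + O))
(-38*D(√(3 - 2)))*L((4 + 6)*(-4 + (-5 - 2)), 5) = (-76*√(3 - 2)*(3 + √(3 - 2)))*(6 + (4 + 6)*(-4 + (-5 - 2))) = (-76*√1*(3 + √1))*(6 + 10*(-4 - 7)) = (-76*(3 + 1))*(6 + 10*(-11)) = (-76*4)*(6 - 110) = -38*8*(-104) = -304*(-104) = 31616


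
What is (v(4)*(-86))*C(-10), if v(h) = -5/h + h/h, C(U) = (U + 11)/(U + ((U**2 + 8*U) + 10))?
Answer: 43/40 ≈ 1.0750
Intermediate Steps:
C(U) = (11 + U)/(10 + U**2 + 9*U) (C(U) = (11 + U)/(U + (10 + U**2 + 8*U)) = (11 + U)/(10 + U**2 + 9*U))
v(h) = 1 - 5/h (v(h) = -5/h + 1 = 1 - 5/h)
(v(4)*(-86))*C(-10) = (((-5 + 4)/4)*(-86))*((11 - 10)/(10 + (-10)**2 + 9*(-10))) = (((1/4)*(-1))*(-86))*(1/(10 + 100 - 90)) = (-1/4*(-86))*(1/20) = 43*((1/20)*1)/2 = (43/2)*(1/20) = 43/40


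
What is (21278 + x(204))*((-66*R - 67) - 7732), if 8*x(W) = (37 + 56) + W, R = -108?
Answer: -114419591/8 ≈ -1.4302e+7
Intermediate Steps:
x(W) = 93/8 + W/8 (x(W) = ((37 + 56) + W)/8 = (93 + W)/8 = 93/8 + W/8)
(21278 + x(204))*((-66*R - 67) - 7732) = (21278 + (93/8 + (⅛)*204))*((-66*(-108) - 67) - 7732) = (21278 + (93/8 + 51/2))*((7128 - 67) - 7732) = (21278 + 297/8)*(7061 - 7732) = (170521/8)*(-671) = -114419591/8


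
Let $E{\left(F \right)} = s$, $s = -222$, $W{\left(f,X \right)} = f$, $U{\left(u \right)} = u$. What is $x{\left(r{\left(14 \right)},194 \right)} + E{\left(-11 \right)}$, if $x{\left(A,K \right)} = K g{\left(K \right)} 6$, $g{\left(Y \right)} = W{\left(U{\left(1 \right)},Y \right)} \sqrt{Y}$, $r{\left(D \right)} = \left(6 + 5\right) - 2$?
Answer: $-222 + 1164 \sqrt{194} \approx 15991.0$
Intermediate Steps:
$r{\left(D \right)} = 9$ ($r{\left(D \right)} = 11 - 2 = 9$)
$E{\left(F \right)} = -222$
$g{\left(Y \right)} = \sqrt{Y}$ ($g{\left(Y \right)} = 1 \sqrt{Y} = \sqrt{Y}$)
$x{\left(A,K \right)} = 6 K^{\frac{3}{2}}$ ($x{\left(A,K \right)} = K \sqrt{K} 6 = K^{\frac{3}{2}} \cdot 6 = 6 K^{\frac{3}{2}}$)
$x{\left(r{\left(14 \right)},194 \right)} + E{\left(-11 \right)} = 6 \cdot 194^{\frac{3}{2}} - 222 = 6 \cdot 194 \sqrt{194} - 222 = 1164 \sqrt{194} - 222 = -222 + 1164 \sqrt{194}$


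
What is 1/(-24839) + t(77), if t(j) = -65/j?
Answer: -1614612/1912603 ≈ -0.84420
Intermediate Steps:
1/(-24839) + t(77) = 1/(-24839) - 65/77 = -1/24839 - 65*1/77 = -1/24839 - 65/77 = -1614612/1912603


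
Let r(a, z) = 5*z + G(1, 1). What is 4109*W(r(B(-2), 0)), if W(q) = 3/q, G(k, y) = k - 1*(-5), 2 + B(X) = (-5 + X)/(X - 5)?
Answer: 4109/2 ≈ 2054.5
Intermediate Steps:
B(X) = -1 (B(X) = -2 + (-5 + X)/(X - 5) = -2 + (-5 + X)/(-5 + X) = -2 + 1 = -1)
G(k, y) = 5 + k (G(k, y) = k + 5 = 5 + k)
r(a, z) = 6 + 5*z (r(a, z) = 5*z + (5 + 1) = 5*z + 6 = 6 + 5*z)
4109*W(r(B(-2), 0)) = 4109*(3/(6 + 5*0)) = 4109*(3/(6 + 0)) = 4109*(3/6) = 4109*(3*(1/6)) = 4109*(1/2) = 4109/2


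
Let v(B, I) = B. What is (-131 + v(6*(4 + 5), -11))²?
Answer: 5929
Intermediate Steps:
(-131 + v(6*(4 + 5), -11))² = (-131 + 6*(4 + 5))² = (-131 + 6*9)² = (-131 + 54)² = (-77)² = 5929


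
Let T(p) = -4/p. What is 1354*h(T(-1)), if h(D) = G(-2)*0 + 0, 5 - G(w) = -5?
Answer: 0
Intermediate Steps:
G(w) = 10 (G(w) = 5 - 1*(-5) = 5 + 5 = 10)
h(D) = 0 (h(D) = 10*0 + 0 = 0 + 0 = 0)
1354*h(T(-1)) = 1354*0 = 0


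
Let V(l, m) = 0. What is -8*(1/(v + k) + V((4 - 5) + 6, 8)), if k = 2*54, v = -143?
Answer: 8/35 ≈ 0.22857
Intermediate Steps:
k = 108
-8*(1/(v + k) + V((4 - 5) + 6, 8)) = -8*(1/(-143 + 108) + 0) = -8*(1/(-35) + 0) = -8*(-1/35 + 0) = -8*(-1/35) = 8/35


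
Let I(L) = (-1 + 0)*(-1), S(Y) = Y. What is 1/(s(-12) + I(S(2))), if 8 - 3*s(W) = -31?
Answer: 1/14 ≈ 0.071429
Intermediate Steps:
s(W) = 13 (s(W) = 8/3 - ⅓*(-31) = 8/3 + 31/3 = 13)
I(L) = 1 (I(L) = -1*(-1) = 1)
1/(s(-12) + I(S(2))) = 1/(13 + 1) = 1/14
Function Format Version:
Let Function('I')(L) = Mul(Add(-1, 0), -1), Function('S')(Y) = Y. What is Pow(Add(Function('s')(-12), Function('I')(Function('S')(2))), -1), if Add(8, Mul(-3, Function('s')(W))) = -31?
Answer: Rational(1, 14) ≈ 0.071429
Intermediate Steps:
Function('s')(W) = 13 (Function('s')(W) = Add(Rational(8, 3), Mul(Rational(-1, 3), -31)) = Add(Rational(8, 3), Rational(31, 3)) = 13)
Function('I')(L) = 1 (Function('I')(L) = Mul(-1, -1) = 1)
Pow(Add(Function('s')(-12), Function('I')(Function('S')(2))), -1) = Pow(Add(13, 1), -1) = Pow(14, -1) = Rational(1, 14)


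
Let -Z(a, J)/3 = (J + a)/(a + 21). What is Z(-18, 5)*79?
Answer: 1027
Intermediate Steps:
Z(a, J) = -3*(J + a)/(21 + a) (Z(a, J) = -3*(J + a)/(a + 21) = -3*(J + a)/(21 + a))
Z(-18, 5)*79 = (3*(-1*5 - 1*(-18))/(21 - 18))*79 = (3*(-5 + 18)/3)*79 = (3*(1/3)*13)*79 = 13*79 = 1027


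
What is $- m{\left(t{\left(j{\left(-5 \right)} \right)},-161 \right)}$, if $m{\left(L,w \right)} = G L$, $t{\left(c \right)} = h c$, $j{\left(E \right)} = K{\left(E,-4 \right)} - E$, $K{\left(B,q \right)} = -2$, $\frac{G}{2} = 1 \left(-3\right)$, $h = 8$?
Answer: $144$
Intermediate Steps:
$G = -6$ ($G = 2 \cdot 1 \left(-3\right) = 2 \left(-3\right) = -6$)
$j{\left(E \right)} = -2 - E$
$t{\left(c \right)} = 8 c$
$m{\left(L,w \right)} = - 6 L$
$- m{\left(t{\left(j{\left(-5 \right)} \right)},-161 \right)} = - \left(-6\right) 8 \left(-2 - -5\right) = - \left(-6\right) 8 \left(-2 + 5\right) = - \left(-6\right) 8 \cdot 3 = - \left(-6\right) 24 = \left(-1\right) \left(-144\right) = 144$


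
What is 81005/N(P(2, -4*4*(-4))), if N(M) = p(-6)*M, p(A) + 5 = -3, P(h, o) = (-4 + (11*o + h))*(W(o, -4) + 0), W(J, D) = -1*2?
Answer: 81005/11232 ≈ 7.2120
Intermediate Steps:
W(J, D) = -2
P(h, o) = 8 - 22*o - 2*h (P(h, o) = (-4 + (11*o + h))*(-2 + 0) = (-4 + (h + 11*o))*(-2) = (-4 + h + 11*o)*(-2) = 8 - 22*o - 2*h)
p(A) = -8 (p(A) = -5 - 3 = -8)
N(M) = -8*M
81005/N(P(2, -4*4*(-4))) = 81005/((-8*(8 - 22*(-4*4)*(-4) - 2*2))) = 81005/((-8*(8 - (-352)*(-4) - 4))) = 81005/((-8*(8 - 22*64 - 4))) = 81005/((-8*(8 - 1408 - 4))) = 81005/((-8*(-1404))) = 81005/11232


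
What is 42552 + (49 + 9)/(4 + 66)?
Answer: 1489349/35 ≈ 42553.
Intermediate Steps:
42552 + (49 + 9)/(4 + 66) = 42552 + 58/70 = 42552 + 58*(1/70) = 42552 + 29/35 = 1489349/35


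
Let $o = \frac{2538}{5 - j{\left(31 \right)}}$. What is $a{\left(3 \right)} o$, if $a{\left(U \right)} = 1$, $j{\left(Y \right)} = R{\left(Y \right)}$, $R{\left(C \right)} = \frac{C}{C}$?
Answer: $\frac{1269}{2} \approx 634.5$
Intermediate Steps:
$R{\left(C \right)} = 1$
$j{\left(Y \right)} = 1$
$o = \frac{1269}{2}$ ($o = \frac{2538}{5 - 1} = \frac{2538}{4} = 2538 \cdot \frac{1}{4} = \frac{1269}{2} \approx 634.5$)
$a{\left(3 \right)} o = 1 \cdot \frac{1269}{2} = \frac{1269}{2}$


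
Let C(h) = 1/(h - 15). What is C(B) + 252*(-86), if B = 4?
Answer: -238393/11 ≈ -21672.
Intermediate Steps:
C(h) = 1/(-15 + h)
C(B) + 252*(-86) = 1/(-15 + 4) + 252*(-86) = 1/(-11) - 21672 = -1/11 - 21672 = -238393/11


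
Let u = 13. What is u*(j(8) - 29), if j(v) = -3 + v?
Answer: -312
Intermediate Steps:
u*(j(8) - 29) = 13*((-3 + 8) - 29) = 13*(5 - 29) = 13*(-24) = -312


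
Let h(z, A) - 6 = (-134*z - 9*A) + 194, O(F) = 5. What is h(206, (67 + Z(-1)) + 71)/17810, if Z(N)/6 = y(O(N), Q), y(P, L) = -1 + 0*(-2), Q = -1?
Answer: -14296/8905 ≈ -1.6054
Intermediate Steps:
y(P, L) = -1 (y(P, L) = -1 + 0 = -1)
Z(N) = -6 (Z(N) = 6*(-1) = -6)
h(z, A) = 200 - 134*z - 9*A (h(z, A) = 6 + ((-134*z - 9*A) + 194) = 6 + (194 - 134*z - 9*A) = 200 - 134*z - 9*A)
h(206, (67 + Z(-1)) + 71)/17810 = (200 - 134*206 - 9*((67 - 6) + 71))/17810 = (200 - 27604 - 9*(61 + 71))*(1/17810) = (200 - 27604 - 9*132)*(1/17810) = (200 - 27604 - 1188)*(1/17810) = -28592*1/17810 = -14296/8905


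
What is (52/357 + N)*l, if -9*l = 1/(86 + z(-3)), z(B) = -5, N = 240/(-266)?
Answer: 5132/4944807 ≈ 0.0010379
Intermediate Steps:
N = -120/133 (N = 240*(-1/266) = -120/133 ≈ -0.90226)
l = -1/729 (l = -1/(9*(86 - 5)) = -⅑/81 = -⅑*1/81 = -1/729 ≈ -0.0013717)
(52/357 + N)*l = (52/357 - 120/133)*(-1/729) = -5132/6783*(-1/729) = 5132/4944807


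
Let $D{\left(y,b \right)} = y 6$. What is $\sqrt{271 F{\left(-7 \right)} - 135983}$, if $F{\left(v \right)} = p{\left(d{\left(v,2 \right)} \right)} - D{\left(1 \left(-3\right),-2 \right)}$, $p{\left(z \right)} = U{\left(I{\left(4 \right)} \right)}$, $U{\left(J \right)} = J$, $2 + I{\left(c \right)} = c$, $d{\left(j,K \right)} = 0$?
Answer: $3 i \sqrt{14507} \approx 361.33 i$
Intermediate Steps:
$I{\left(c \right)} = -2 + c$
$D{\left(y,b \right)} = 6 y$
$p{\left(z \right)} = 2$ ($p{\left(z \right)} = -2 + 4 = 2$)
$F{\left(v \right)} = 20$ ($F{\left(v \right)} = 2 - 6 \cdot 1 \left(-3\right) = 2 - 6 \left(-3\right) = 2 - -18 = 2 + 18 = 20$)
$\sqrt{271 F{\left(-7 \right)} - 135983} = \sqrt{271 \cdot 20 - 135983} = \sqrt{5420 - 135983} = \sqrt{-130563} = 3 i \sqrt{14507}$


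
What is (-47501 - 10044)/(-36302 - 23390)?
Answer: 57545/59692 ≈ 0.96403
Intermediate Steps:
(-47501 - 10044)/(-36302 - 23390) = -57545/(-59692) = -57545*(-1/59692) = 57545/59692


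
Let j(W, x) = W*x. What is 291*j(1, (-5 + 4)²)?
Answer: 291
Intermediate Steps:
291*j(1, (-5 + 4)²) = 291*(1*(-5 + 4)²) = 291*(1*(-1)²) = 291*(1*1) = 291*1 = 291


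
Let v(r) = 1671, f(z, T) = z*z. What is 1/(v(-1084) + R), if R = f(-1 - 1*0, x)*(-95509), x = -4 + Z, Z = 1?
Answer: -1/93838 ≈ -1.0657e-5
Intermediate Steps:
x = -3 (x = -4 + 1 = -3)
f(z, T) = z²
R = -95509 (R = (-1 - 1*0)²*(-95509) = (-1 + 0)²*(-95509) = (-1)²*(-95509) = 1*(-95509) = -95509)
1/(v(-1084) + R) = 1/(1671 - 95509) = 1/(-93838) = -1/93838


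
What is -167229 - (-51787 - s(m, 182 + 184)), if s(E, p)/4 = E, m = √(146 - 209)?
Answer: -115442 + 12*I*√7 ≈ -1.1544e+5 + 31.749*I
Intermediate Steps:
m = 3*I*√7 (m = √(-63) = 3*I*√7 ≈ 7.9373*I)
s(E, p) = 4*E
-167229 - (-51787 - s(m, 182 + 184)) = -167229 - (-51787 - 4*3*I*√7) = -167229 - (-51787 - 12*I*√7) = -167229 + (51787 + 12*I*√7) = -115442 + 12*I*√7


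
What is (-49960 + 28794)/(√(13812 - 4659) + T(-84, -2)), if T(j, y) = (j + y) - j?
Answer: -42332/9149 - 190494*√113/9149 ≈ -225.96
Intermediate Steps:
T(j, y) = y
(-49960 + 28794)/(√(13812 - 4659) + T(-84, -2)) = (-49960 + 28794)/(√(13812 - 4659) - 2) = -21166/(√9153 - 2) = -21166/(9*√113 - 2) = -21166/(-2 + 9*√113)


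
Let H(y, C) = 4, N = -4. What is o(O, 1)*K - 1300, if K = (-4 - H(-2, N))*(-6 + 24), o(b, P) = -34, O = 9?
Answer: 3596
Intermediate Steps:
K = -144 (K = (-4 - 1*4)*(-6 + 24) = (-4 - 4)*18 = -8*18 = -144)
o(O, 1)*K - 1300 = -34*(-144) - 1300 = 4896 - 1300 = 3596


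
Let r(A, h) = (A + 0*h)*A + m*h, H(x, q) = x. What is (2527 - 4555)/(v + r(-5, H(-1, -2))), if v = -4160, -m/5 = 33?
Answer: 1014/1985 ≈ 0.51083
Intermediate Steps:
m = -165 (m = -5*33 = -165)
r(A, h) = A**2 - 165*h (r(A, h) = (A + 0*h)*A - 165*h = (A + 0)*A - 165*h = A*A - 165*h = A**2 - 165*h)
(2527 - 4555)/(v + r(-5, H(-1, -2))) = (2527 - 4555)/(-4160 + ((-5)**2 - 165*(-1))) = -2028/(-4160 + (25 + 165)) = -2028/(-4160 + 190) = -2028/(-3970) = -2028*(-1/3970) = 1014/1985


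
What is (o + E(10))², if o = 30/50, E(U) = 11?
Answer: 3364/25 ≈ 134.56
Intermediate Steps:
o = ⅗ (o = 30*(1/50) = ⅗ ≈ 0.60000)
(o + E(10))² = (⅗ + 11)² = (58/5)² = 3364/25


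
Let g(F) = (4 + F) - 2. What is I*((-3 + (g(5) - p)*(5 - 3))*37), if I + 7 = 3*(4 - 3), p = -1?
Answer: -1924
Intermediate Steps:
g(F) = 2 + F
I = -4 (I = -7 + 3*(4 - 3) = -7 + 3*1 = -7 + 3 = -4)
I*((-3 + (g(5) - p)*(5 - 3))*37) = -4*(-3 + ((2 + 5) - 1*(-1))*(5 - 3))*37 = -4*(-3 + (7 + 1)*2)*37 = -4*(-3 + 8*2)*37 = -4*(-3 + 16)*37 = -52*37 = -4*481 = -1924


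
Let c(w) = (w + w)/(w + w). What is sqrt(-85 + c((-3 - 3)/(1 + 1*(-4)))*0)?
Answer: I*sqrt(85) ≈ 9.2195*I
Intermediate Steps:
c(w) = 1 (c(w) = (2*w)/((2*w)) = (2*w)*(1/(2*w)) = 1)
sqrt(-85 + c((-3 - 3)/(1 + 1*(-4)))*0) = sqrt(-85 + 1*0) = sqrt(-85 + 0) = sqrt(-85) = I*sqrt(85)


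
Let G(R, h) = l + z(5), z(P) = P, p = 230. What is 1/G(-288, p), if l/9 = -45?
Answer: -1/400 ≈ -0.0025000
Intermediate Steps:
l = -405 (l = 9*(-45) = -405)
G(R, h) = -400 (G(R, h) = -405 + 5 = -400)
1/G(-288, p) = 1/(-400) = -1/400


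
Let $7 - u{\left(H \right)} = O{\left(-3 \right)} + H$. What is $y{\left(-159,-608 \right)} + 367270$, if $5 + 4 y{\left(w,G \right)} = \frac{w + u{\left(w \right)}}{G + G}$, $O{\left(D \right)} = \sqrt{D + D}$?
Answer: $\frac{1786395193}{4864} + \frac{i \sqrt{6}}{4864} \approx 3.6727 \cdot 10^{5} + 0.0005036 i$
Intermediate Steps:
$O{\left(D \right)} = \sqrt{2} \sqrt{D}$ ($O{\left(D \right)} = \sqrt{2 D} = \sqrt{2} \sqrt{D}$)
$u{\left(H \right)} = 7 - H - i \sqrt{6}$ ($u{\left(H \right)} = 7 - \left(\sqrt{2} \sqrt{-3} + H\right) = 7 - \left(\sqrt{2} i \sqrt{3} + H\right) = 7 - \left(i \sqrt{6} + H\right) = 7 - \left(H + i \sqrt{6}\right) = 7 - H - i \sqrt{6}$)
$y{\left(w,G \right)} = - \frac{5}{4} + \frac{7 - i \sqrt{6}}{8 G}$ ($y{\left(w,G \right)} = - \frac{5}{4} + \frac{\left(w - \left(-7 + w + i \sqrt{6}\right)\right) \frac{1}{G + G}}{4} = - \frac{5}{4} + \frac{\left(7 - i \sqrt{6}\right) \frac{1}{2 G}}{4} = - \frac{5}{4} + \frac{\frac{1}{2} \frac{1}{G} \left(7 - i \sqrt{6}\right)}{4} = - \frac{5}{4} + \frac{7 - i \sqrt{6}}{8 G}$)
$y{\left(-159,-608 \right)} + 367270 = \frac{7 - -6080 - i \sqrt{6}}{8 \left(-608\right)} + 367270 = \frac{1}{8} \left(- \frac{1}{608}\right) \left(7 + 6080 - i \sqrt{6}\right) + 367270 = \frac{1}{8} \left(- \frac{1}{608}\right) \left(6087 - i \sqrt{6}\right) + 367270 = \left(- \frac{6087}{4864} + \frac{i \sqrt{6}}{4864}\right) + 367270 = \frac{1786395193}{4864} + \frac{i \sqrt{6}}{4864}$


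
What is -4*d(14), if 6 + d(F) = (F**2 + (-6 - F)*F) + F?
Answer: 304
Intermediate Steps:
d(F) = -6 + F + F**2 + F*(-6 - F) (d(F) = -6 + ((F**2 + (-6 - F)*F) + F) = -6 + ((F**2 + F*(-6 - F)) + F) = -6 + (F + F**2 + F*(-6 - F)) = -6 + F + F**2 + F*(-6 - F))
-4*d(14) = -4*(-6 - 5*14) = -4*(-6 - 70) = -4*(-76) = 304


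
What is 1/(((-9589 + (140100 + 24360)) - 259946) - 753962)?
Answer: -1/859037 ≈ -1.1641e-6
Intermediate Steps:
1/(((-9589 + (140100 + 24360)) - 259946) - 753962) = 1/(((-9589 + 164460) - 259946) - 753962) = 1/((154871 - 259946) - 753962) = 1/(-105075 - 753962) = 1/(-859037) = -1/859037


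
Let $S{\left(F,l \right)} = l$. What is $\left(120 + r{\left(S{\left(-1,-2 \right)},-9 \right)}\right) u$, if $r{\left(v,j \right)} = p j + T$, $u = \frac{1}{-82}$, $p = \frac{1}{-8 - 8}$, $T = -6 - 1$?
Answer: $- \frac{1817}{1312} \approx -1.3849$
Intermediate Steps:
$T = -7$
$p = - \frac{1}{16}$ ($p = \frac{1}{-16} = - \frac{1}{16} \approx -0.0625$)
$u = - \frac{1}{82} \approx -0.012195$
$r{\left(v,j \right)} = -7 - \frac{j}{16}$ ($r{\left(v,j \right)} = - \frac{j}{16} - 7 = -7 - \frac{j}{16}$)
$\left(120 + r{\left(S{\left(-1,-2 \right)},-9 \right)}\right) u = \left(120 - \frac{103}{16}\right) \left(- \frac{1}{82}\right) = \frac{1817}{16} \left(- \frac{1}{82}\right) = - \frac{1817}{1312}$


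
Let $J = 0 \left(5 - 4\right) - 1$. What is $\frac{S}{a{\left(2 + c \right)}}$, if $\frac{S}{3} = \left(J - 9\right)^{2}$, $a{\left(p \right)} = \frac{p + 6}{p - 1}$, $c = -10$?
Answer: $1350$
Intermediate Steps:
$a{\left(p \right)} = \frac{6 + p}{-1 + p}$
$J = -1$ ($J = 0 \cdot 1 - 1 = 0 - 1 = -1$)
$S = 300$ ($S = 3 \left(-1 - 9\right)^{2} = 3 \left(-10\right)^{2} = 3 \cdot 100 = 300$)
$\frac{S}{a{\left(2 + c \right)}} = \frac{300}{\frac{1}{-1 + \left(2 - 10\right)} \left(6 + \left(2 - 10\right)\right)} = \frac{300}{\frac{1}{-1 - 8} \left(6 - 8\right)} = \frac{300}{\frac{1}{-9} \left(-2\right)} = \frac{300}{\left(- \frac{1}{9}\right) \left(-2\right)} = \frac{300}{\frac{2}{9}} = 300 \cdot \frac{9}{2} = 1350$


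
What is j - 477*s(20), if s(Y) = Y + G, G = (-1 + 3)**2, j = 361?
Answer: -11087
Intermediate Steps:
G = 4 (G = 2**2 = 4)
s(Y) = 4 + Y (s(Y) = Y + 4 = 4 + Y)
j - 477*s(20) = 361 - 477*(4 + 20) = 361 - 477*24 = 361 - 11448 = -11087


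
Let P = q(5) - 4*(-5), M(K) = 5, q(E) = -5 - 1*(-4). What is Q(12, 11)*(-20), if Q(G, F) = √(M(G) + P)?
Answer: -40*√6 ≈ -97.980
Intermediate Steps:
q(E) = -1 (q(E) = -5 + 4 = -1)
P = 19 (P = -1 - 4*(-5) = -1 + 20 = 19)
Q(G, F) = 2*√6 (Q(G, F) = √(5 + 19) = √24 = 2*√6)
Q(12, 11)*(-20) = (2*√6)*(-20) = -40*√6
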